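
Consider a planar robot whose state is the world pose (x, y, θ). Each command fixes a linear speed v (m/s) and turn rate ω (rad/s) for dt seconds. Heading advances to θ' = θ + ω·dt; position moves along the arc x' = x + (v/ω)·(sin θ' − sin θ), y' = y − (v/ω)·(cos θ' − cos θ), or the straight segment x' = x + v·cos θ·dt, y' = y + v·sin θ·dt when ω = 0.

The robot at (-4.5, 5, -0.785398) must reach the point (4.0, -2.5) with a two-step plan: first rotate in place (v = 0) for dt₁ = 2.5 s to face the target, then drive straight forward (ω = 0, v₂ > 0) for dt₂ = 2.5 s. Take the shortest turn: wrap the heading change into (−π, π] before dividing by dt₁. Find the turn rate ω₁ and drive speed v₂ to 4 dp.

heading to target = atan2(-2.5−5, 4−-4.5) = -0.7230
Δθ = wrap(-0.7230 − -0.7854) = 0.0624; ω₁ = Δθ/dt₁ = 0.0250
distance = √((4−-4.5)² + (-2.5−5)²) = 11.3358; v₂ = distance/dt₂ = 4.5343

ω₁ = 0.0250, v₂ = 4.5343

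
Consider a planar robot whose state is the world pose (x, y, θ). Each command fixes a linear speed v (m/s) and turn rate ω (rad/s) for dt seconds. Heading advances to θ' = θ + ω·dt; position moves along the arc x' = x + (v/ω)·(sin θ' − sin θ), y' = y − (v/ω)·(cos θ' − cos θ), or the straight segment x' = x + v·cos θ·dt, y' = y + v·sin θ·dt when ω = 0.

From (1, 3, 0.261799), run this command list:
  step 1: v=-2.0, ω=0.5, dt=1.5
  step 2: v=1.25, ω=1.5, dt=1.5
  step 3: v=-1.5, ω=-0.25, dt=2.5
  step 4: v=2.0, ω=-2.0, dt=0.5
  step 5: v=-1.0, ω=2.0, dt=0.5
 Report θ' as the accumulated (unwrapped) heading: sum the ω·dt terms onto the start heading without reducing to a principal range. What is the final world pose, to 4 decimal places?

step 1: θ'=1.0118 (R=-4.0000) → pose (-1.3559, 1.2576, 1.0118)
step 2: θ'=3.2618 (R=0.8333) → pose (-2.1623, 2.5269, 3.2618)
step 3: θ'=2.6368 (R=6.0000) → pose (1.4590, 1.8219, 2.6368)
step 4: θ'=1.6368 (R=-1.0000) → pose (0.9448, 2.6312, 1.6368)
step 5: θ'=2.6368 (R=-0.5000) → pose (1.2019, 2.2265, 2.6368)

(1.2019, 2.2265, 2.6368)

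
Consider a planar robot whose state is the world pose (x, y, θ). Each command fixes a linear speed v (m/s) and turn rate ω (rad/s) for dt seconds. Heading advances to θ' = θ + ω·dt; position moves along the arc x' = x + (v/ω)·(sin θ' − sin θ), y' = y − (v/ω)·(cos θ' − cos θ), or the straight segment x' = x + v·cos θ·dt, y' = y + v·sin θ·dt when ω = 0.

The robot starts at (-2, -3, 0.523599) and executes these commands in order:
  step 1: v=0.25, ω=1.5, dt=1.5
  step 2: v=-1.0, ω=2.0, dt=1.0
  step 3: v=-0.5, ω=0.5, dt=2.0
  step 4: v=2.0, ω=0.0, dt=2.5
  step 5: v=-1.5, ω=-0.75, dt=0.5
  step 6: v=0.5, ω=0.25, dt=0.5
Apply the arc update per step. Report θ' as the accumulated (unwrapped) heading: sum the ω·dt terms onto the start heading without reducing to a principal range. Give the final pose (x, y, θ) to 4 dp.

(2.1084, -3.5347, 5.5236)

step 1: θ'=2.7736 (R=0.1667) → pose (-2.0234, -2.7002, 2.7736)
step 2: θ'=4.7736 (R=-0.5000) → pose (-1.3444, -2.2030, 4.7736)
step 3: θ'=5.7736 (R=-1.0000) → pose (-1.8548, -1.3913, 5.7736)
step 4: θ'=5.7736 (straight) → pose (2.5100, -3.8303, 5.7736)
step 5: θ'=5.3986 (R=2.0000) → pose (1.9383, -3.3517, 5.3986)
step 6: θ'=5.5236 (R=2.0000) → pose (2.1084, -3.5347, 5.5236)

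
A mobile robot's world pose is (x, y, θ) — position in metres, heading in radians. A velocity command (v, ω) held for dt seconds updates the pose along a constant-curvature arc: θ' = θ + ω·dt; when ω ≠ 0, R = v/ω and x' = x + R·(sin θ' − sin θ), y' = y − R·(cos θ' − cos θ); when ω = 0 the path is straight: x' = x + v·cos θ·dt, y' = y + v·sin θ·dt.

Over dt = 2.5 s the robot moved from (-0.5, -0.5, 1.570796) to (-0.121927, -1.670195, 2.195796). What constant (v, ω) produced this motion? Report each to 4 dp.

Δθ = 2.195796 − 1.570796 = 0.625000
ω = Δθ/dt = 0.625000/2.5 = 0.2500
R = −Δy/(cos θ' − cos θ) = -2.0000
v = R·ω = -2.0000·0.2500 = -0.5000

v = -0.5000, ω = 0.2500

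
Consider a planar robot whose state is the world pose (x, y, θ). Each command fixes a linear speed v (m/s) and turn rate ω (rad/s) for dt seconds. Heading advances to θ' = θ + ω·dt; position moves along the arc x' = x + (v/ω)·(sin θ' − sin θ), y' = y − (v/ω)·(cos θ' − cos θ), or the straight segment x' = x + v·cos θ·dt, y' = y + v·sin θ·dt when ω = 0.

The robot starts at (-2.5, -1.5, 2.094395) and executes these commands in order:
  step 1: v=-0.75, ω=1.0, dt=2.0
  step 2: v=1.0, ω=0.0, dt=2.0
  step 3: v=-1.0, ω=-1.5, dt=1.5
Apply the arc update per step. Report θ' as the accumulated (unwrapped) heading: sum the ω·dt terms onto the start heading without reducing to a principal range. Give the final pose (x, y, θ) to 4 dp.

(-1.2128, -3.3958, 1.8444)

step 1: θ'=4.0944 (R=-0.7500) → pose (-1.2392, -1.5596, 4.0944)
step 2: θ'=4.0944 (straight) → pose (-2.3980, -3.1896, 4.0944)
step 3: θ'=1.8444 (R=0.6667) → pose (-1.2128, -3.3958, 1.8444)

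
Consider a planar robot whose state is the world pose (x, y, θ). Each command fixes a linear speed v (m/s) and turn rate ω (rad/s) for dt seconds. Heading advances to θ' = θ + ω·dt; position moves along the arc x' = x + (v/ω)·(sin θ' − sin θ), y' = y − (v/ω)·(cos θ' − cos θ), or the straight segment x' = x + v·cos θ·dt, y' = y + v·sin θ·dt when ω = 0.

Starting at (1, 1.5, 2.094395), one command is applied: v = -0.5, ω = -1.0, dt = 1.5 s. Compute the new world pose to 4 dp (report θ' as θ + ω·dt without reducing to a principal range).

(0.8470, 0.8358, 0.5944)

θ' = 2.0944 + -1.0·1.5 = 0.5944
R = v/ω = -0.5/-1.0 = 0.5000
x' = 1 + 0.5000·(sin 0.5944 − sin 2.0944) = 0.8470
y' = 1.5 − 0.5000·(cos 0.5944 − cos 2.0944) = 0.8358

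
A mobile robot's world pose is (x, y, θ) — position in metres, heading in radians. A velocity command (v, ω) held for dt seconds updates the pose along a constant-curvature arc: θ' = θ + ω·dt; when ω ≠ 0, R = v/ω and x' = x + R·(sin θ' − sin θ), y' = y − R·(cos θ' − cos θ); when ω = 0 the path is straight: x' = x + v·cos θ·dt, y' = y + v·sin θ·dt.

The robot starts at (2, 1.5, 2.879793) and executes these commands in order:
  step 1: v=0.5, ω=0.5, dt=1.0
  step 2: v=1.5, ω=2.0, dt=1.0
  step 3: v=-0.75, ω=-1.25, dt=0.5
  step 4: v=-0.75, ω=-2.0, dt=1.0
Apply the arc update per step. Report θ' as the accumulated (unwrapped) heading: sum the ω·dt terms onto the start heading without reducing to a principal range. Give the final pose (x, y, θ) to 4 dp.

(1.4810, 1.0219, 2.7548)

step 1: θ'=3.3798 (R=1.0000) → pose (1.5052, 1.5058, 3.3798)
step 2: θ'=5.3798 (R=0.7500) → pose (1.0931, 0.3128, 5.3798)
step 3: θ'=4.7548 (R=0.6000) → pose (0.9649, 0.6587, 4.7548)
step 4: θ'=2.7548 (R=0.3750) → pose (1.4810, 1.0219, 2.7548)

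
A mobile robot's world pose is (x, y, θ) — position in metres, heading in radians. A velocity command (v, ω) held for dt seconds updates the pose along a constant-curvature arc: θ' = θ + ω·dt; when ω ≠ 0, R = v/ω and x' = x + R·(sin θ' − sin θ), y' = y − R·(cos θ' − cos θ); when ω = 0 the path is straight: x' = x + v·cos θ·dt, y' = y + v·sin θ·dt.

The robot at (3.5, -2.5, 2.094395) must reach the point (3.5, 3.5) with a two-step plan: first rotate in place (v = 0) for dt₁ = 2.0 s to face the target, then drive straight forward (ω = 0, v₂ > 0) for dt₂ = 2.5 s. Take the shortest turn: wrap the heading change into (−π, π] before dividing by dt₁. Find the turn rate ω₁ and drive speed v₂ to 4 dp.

heading to target = atan2(3.5−-2.5, 3.5−3.5) = 1.5708
Δθ = wrap(1.5708 − 2.0944) = -0.5236; ω₁ = Δθ/dt₁ = -0.2618
distance = √((3.5−3.5)² + (3.5−-2.5)²) = 6.0000; v₂ = distance/dt₂ = 2.4000

ω₁ = -0.2618, v₂ = 2.4000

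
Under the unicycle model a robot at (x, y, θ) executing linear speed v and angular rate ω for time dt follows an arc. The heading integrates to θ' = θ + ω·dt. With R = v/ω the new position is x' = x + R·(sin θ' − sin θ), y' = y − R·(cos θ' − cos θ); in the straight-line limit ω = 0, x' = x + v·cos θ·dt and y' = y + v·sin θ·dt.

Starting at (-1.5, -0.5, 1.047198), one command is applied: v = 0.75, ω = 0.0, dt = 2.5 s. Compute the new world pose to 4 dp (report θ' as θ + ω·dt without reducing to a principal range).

(-0.5625, 1.1238, 1.0472)

θ' = 1.0472 + 0.0·2.5 = 1.0472
ω = 0 → straight: x' = -1.5 + 0.75·cos(1.0472)·2.5 = -0.5625
y' = -0.5 + 0.75·sin(1.0472)·2.5 = 1.1238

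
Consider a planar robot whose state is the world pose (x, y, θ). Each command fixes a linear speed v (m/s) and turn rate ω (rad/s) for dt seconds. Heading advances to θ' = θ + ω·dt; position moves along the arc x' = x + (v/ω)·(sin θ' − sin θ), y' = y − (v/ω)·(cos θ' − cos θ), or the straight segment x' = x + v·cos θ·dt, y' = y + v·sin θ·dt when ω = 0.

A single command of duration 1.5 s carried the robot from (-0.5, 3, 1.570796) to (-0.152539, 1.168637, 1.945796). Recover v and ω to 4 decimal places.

v = -1.2500, ω = 0.2500

Δθ = 1.945796 − 1.570796 = 0.375000
ω = Δθ/dt = 0.375000/1.5 = 0.2500
R = −Δy/(cos θ' − cos θ) = -5.0000
v = R·ω = -5.0000·0.2500 = -1.2500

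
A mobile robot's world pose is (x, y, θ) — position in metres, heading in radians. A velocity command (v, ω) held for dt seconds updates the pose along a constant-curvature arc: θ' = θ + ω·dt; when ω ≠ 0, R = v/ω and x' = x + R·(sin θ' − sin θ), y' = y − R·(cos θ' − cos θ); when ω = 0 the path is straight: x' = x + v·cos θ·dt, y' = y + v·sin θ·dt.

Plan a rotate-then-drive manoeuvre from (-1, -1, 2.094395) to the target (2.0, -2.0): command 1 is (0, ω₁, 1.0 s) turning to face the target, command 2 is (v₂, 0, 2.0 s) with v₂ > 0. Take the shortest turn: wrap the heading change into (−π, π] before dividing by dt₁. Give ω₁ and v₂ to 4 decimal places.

ω₁ = -2.4161, v₂ = 1.5811

heading to target = atan2(-2−-1, 2−-1) = -0.3218
Δθ = wrap(-0.3218 − 2.0944) = -2.4161; ω₁ = Δθ/dt₁ = -2.4161
distance = √((2−-1)² + (-2−-1)²) = 3.1623; v₂ = distance/dt₂ = 1.5811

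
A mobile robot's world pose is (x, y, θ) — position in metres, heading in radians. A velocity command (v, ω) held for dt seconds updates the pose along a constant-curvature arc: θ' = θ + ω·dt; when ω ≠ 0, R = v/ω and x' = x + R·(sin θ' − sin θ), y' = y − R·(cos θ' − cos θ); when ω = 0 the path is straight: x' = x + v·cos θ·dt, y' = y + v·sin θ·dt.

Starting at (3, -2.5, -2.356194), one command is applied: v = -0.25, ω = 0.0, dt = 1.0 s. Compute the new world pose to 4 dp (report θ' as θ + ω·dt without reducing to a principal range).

(3.1768, -2.3232, -2.3562)

θ' = -2.3562 + 0.0·1.0 = -2.3562
ω = 0 → straight: x' = 3 + -0.25·cos(-2.3562)·1.0 = 3.1768
y' = -2.5 + -0.25·sin(-2.3562)·1.0 = -2.3232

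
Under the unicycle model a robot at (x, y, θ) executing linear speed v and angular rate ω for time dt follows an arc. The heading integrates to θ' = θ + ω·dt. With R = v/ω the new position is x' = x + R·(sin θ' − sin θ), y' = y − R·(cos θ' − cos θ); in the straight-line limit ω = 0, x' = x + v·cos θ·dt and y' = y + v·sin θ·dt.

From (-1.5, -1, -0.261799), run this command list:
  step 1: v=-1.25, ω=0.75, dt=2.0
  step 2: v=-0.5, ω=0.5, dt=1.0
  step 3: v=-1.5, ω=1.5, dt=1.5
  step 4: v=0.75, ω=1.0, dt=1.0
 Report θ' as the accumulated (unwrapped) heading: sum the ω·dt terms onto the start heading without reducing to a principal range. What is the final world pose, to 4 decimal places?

(-1.9723, -3.7559, 4.9882)

step 1: θ'=1.2382 (R=-1.6667) → pose (-3.5067, -2.0657, 1.2382)
step 2: θ'=1.7382 (R=-1.0000) → pose (-3.5475, -2.5588, 1.7382)
step 3: θ'=3.9882 (R=-1.0000) → pose (-1.8125, -3.0547, 3.9882)
step 4: θ'=4.9882 (R=0.7500) → pose (-1.9723, -3.7559, 4.9882)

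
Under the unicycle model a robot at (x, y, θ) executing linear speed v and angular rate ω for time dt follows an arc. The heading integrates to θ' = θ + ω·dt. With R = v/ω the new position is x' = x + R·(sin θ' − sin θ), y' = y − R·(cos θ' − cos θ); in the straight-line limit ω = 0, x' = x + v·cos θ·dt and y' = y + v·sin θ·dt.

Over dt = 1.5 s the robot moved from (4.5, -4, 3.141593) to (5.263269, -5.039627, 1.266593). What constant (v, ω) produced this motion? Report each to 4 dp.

Δθ = 1.266593 − 3.141593 = -1.875000
ω = Δθ/dt = -1.875000/1.5 = -1.2500
R = −Δy/(cos θ' − cos θ) = 0.8000
v = R·ω = 0.8000·-1.2500 = -1.0000

v = -1.0000, ω = -1.2500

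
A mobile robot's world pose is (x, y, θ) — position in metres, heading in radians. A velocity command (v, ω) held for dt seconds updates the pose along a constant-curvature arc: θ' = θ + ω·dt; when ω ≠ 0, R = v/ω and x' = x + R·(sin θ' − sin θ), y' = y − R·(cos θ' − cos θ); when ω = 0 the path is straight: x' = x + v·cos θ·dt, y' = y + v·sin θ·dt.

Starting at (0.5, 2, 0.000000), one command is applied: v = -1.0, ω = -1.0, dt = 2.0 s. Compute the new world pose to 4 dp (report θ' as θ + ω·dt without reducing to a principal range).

θ' = 0.0000 + -1.0·2.0 = -2.0000
R = v/ω = -1.0/-1.0 = 1.0000
x' = 0.5 + 1.0000·(sin -2.0000 − sin 0.0000) = -0.4093
y' = 2 − 1.0000·(cos -2.0000 − cos 0.0000) = 3.4161

(-0.4093, 3.4161, -2.0000)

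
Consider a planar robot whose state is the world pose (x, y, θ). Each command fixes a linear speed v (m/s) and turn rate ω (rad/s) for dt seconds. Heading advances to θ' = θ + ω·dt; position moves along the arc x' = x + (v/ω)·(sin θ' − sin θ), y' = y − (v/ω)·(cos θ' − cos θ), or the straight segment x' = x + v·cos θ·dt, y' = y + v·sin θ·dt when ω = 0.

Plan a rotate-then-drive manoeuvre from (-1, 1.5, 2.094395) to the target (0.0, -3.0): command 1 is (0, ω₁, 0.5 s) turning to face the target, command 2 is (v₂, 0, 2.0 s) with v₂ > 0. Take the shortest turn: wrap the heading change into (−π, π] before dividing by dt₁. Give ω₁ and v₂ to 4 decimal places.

heading to target = atan2(-3−1.5, 0−-1) = -1.3521
Δθ = wrap(-1.3521 − 2.0944) = 2.8367; ω₁ = Δθ/dt₁ = 5.6733
distance = √((0−-1)² + (-3−1.5)²) = 4.6098; v₂ = distance/dt₂ = 2.3049

ω₁ = 5.6733, v₂ = 2.3049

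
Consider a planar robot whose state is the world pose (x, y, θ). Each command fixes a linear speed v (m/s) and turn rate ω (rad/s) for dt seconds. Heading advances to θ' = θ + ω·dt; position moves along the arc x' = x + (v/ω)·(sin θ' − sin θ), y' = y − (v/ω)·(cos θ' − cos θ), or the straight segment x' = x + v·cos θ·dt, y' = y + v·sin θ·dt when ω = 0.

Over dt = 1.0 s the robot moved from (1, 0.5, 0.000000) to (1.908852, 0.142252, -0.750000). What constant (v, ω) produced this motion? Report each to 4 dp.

v = 1.0000, ω = -0.7500

Δθ = -0.750000 − 0.000000 = -0.750000
ω = Δθ/dt = -0.750000/1.0 = -0.7500
R = Δx/(sin θ' − sin θ) = -1.3333
v = R·ω = -1.3333·-0.7500 = 1.0000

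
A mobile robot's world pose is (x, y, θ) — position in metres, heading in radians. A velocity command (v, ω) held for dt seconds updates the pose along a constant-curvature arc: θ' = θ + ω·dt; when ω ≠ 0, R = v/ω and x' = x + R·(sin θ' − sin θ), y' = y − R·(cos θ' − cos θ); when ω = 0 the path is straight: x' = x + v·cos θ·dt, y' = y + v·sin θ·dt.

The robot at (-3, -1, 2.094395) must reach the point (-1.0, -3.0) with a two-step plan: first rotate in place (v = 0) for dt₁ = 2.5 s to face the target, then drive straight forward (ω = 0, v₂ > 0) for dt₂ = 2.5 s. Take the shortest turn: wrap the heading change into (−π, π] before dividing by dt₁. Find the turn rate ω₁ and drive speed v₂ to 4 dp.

heading to target = atan2(-3−-1, -1−-3) = -0.7854
Δθ = wrap(-0.7854 − 2.0944) = -2.8798; ω₁ = Δθ/dt₁ = -1.1519
distance = √((-1−-3)² + (-3−-1)²) = 2.8284; v₂ = distance/dt₂ = 1.1314

ω₁ = -1.1519, v₂ = 1.1314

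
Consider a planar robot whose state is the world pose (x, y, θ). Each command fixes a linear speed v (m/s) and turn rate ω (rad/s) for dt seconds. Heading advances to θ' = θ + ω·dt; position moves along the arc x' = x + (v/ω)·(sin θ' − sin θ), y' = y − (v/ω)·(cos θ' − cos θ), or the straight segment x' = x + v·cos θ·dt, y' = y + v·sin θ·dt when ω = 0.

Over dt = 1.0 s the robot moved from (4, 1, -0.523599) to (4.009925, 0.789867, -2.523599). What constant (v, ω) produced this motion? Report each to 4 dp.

v = 0.2500, ω = -2.0000

Δθ = -2.523599 − -0.523599 = -2.000000
ω = Δθ/dt = -2.000000/1.0 = -2.0000
R = −Δy/(cos θ' − cos θ) = -0.1250
v = R·ω = -0.1250·-2.0000 = 0.2500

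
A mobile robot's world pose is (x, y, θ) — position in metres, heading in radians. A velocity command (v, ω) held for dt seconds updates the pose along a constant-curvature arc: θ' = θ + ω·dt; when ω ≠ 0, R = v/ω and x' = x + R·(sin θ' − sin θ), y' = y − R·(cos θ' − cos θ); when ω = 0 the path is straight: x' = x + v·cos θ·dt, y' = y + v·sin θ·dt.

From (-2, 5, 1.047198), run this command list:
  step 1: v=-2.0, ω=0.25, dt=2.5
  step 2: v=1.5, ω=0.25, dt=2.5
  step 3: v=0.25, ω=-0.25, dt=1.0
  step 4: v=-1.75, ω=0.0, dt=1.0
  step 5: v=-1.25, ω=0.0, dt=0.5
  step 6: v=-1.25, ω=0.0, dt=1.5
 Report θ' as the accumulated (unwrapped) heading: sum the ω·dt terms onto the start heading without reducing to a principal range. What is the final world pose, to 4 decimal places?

(-2.7066, -0.0033, 2.0472)

step 1: θ'=1.6722 (R=-8.0000) → pose (-3.0307, 0.1902, 1.6722)
step 2: θ'=2.2972 (R=6.0000) → pose (-4.5145, 3.5679, 2.2972)
step 3: θ'=2.0472 (R=-1.0000) → pose (-4.6555, 3.7735, 2.0472)
step 4: θ'=2.0472 (straight) → pose (-3.8530, 2.2184, 2.0472)
step 5: θ'=2.0472 (straight) → pose (-3.5664, 1.6630, 2.0472)
step 6: θ'=2.0472 (straight) → pose (-2.7066, -0.0033, 2.0472)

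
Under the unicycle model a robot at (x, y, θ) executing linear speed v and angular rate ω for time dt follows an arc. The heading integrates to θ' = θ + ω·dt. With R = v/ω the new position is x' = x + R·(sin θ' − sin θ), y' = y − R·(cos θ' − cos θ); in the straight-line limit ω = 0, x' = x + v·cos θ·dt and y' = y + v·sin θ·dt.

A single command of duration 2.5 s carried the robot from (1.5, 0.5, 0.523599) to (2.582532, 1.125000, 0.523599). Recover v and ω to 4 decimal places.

Δθ = 0.523599 − 0.523599 = 0.000000
ω = Δθ/dt = 0.000000/2.5 = 0.0000
ω = 0 → v = (Δx·cos θ + Δy·sin θ)/dt = 0.5000

v = 0.5000, ω = 0.0000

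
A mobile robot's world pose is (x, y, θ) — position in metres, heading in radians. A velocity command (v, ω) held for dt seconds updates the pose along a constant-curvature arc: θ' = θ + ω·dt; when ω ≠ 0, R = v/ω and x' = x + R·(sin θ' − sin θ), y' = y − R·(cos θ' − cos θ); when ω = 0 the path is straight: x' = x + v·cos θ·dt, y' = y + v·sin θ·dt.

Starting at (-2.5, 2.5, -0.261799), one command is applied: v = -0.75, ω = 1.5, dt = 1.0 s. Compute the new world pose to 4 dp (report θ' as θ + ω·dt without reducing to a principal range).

(-3.1020, 2.1803, 1.2382)

θ' = -0.2618 + 1.5·1.0 = 1.2382
R = v/ω = -0.75/1.5 = -0.5000
x' = -2.5 + -0.5000·(sin 1.2382 − sin -0.2618) = -3.1020
y' = 2.5 − -0.5000·(cos 1.2382 − cos -0.2618) = 2.1803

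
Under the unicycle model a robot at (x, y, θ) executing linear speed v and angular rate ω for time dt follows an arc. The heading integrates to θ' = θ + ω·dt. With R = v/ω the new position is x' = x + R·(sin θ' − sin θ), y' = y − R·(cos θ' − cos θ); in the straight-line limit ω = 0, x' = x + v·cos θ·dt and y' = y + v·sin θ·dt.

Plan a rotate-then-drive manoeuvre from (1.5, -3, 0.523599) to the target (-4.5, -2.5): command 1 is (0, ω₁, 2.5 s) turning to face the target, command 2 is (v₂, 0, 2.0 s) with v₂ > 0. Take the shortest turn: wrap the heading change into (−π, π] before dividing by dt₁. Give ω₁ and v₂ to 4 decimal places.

heading to target = atan2(-2.5−-3, -4.5−1.5) = 3.0585
Δθ = wrap(3.0585 − 0.5236) = 2.5349; ω₁ = Δθ/dt₁ = 1.0139
distance = √((-4.5−1.5)² + (-2.5−-3)²) = 6.0208; v₂ = distance/dt₂ = 3.0104

ω₁ = 1.0139, v₂ = 3.0104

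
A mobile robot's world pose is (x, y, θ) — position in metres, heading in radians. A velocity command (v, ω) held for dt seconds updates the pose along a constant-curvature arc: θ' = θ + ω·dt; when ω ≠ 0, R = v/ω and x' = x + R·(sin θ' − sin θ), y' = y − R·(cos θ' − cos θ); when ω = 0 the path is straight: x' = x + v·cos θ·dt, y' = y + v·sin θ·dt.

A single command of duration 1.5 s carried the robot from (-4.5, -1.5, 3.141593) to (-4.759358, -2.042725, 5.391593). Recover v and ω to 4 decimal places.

v = 0.5000, ω = 1.5000

Δθ = 5.391593 − 3.141593 = 2.250000
ω = Δθ/dt = 2.250000/1.5 = 1.5000
R = −Δy/(cos θ' − cos θ) = 0.3333
v = R·ω = 0.3333·1.5000 = 0.5000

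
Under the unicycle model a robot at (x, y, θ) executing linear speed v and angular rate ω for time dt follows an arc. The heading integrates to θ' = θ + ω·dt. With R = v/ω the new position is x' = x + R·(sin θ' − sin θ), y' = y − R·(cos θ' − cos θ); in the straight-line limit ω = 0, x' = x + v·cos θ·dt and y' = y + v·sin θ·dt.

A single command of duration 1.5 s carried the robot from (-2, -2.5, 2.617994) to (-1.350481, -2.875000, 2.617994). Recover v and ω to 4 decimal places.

Δθ = 2.617994 − 2.617994 = 0.000000
ω = Δθ/dt = 0.000000/1.5 = 0.0000
ω = 0 → v = (Δx·cos θ + Δy·sin θ)/dt = -0.5000

v = -0.5000, ω = 0.0000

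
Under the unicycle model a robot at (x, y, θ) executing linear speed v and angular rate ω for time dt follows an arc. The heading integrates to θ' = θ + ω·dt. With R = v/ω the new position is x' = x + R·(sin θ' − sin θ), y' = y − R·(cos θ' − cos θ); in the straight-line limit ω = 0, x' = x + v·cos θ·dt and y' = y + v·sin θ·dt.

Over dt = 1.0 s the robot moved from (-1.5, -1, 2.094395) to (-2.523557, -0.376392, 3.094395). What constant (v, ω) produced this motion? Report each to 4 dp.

v = 1.2500, ω = 1.0000

Δθ = 3.094395 − 2.094395 = 1.000000
ω = Δθ/dt = 1.000000/1.0 = 1.0000
R = Δx/(sin θ' − sin θ) = 1.2500
v = R·ω = 1.2500·1.0000 = 1.2500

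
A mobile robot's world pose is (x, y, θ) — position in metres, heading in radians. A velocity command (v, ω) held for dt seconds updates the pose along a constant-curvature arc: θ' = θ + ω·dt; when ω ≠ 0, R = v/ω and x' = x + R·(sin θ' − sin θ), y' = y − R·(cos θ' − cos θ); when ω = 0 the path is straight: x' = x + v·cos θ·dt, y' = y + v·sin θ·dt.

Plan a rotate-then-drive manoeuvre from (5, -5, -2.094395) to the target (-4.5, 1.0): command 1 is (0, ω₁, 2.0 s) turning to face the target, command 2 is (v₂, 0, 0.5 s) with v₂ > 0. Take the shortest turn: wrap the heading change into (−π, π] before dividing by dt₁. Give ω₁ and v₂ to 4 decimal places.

heading to target = atan2(1−-5, -4.5−5) = 2.5783
Δθ = wrap(2.5783 − -2.0944) = -1.6105; ω₁ = Δθ/dt₁ = -0.8053
distance = √((-4.5−5)² + (1−-5)²) = 11.2361; v₂ = distance/dt₂ = 22.4722

ω₁ = -0.8053, v₂ = 22.4722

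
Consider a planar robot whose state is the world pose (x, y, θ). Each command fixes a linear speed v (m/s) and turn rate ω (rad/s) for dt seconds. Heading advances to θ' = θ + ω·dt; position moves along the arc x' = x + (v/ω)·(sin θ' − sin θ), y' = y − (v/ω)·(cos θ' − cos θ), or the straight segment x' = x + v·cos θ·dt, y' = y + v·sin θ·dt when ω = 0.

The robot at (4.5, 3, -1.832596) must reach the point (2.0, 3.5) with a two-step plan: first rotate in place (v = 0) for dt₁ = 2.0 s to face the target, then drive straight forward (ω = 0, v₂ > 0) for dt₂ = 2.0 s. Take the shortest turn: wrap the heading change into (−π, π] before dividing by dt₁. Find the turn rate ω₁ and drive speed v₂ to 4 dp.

heading to target = atan2(3.5−3, 2−4.5) = 2.9442
Δθ = wrap(2.9442 − -1.8326) = -1.5064; ω₁ = Δθ/dt₁ = -0.7532
distance = √((2−4.5)² + (3.5−3)²) = 2.5495; v₂ = distance/dt₂ = 1.2748

ω₁ = -0.7532, v₂ = 1.2748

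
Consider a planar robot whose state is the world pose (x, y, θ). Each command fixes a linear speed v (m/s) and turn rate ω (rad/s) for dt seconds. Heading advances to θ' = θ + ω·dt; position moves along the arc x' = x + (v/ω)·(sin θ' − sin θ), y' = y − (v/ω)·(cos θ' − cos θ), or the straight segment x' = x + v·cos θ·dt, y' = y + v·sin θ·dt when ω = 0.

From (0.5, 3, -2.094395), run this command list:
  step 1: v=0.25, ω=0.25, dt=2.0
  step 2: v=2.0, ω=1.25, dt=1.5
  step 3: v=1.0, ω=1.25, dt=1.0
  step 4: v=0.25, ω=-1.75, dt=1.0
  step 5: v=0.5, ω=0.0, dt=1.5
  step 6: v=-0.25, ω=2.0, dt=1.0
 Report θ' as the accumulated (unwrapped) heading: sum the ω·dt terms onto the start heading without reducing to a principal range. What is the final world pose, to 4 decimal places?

step 1: θ'=-1.5944 (R=1.0000) → pose (0.3663, 2.5236, -1.5944)
step 2: θ'=0.2806 (R=1.6000) → pose (2.4090, 0.9484, 0.2806)
step 3: θ'=1.5306 (R=0.8000) → pose (2.9868, 1.6850, 1.5306)
step 4: θ'=-0.2194 (R=-0.1429) → pose (3.1606, 1.8187, -0.2194)
step 5: θ'=-0.2194 (straight) → pose (3.8926, 1.6555, -0.2194)
step 6: θ'=1.7806 (R=-0.1250) → pose (3.7432, 1.5074, 1.7806)

(3.7432, 1.5074, 1.7806)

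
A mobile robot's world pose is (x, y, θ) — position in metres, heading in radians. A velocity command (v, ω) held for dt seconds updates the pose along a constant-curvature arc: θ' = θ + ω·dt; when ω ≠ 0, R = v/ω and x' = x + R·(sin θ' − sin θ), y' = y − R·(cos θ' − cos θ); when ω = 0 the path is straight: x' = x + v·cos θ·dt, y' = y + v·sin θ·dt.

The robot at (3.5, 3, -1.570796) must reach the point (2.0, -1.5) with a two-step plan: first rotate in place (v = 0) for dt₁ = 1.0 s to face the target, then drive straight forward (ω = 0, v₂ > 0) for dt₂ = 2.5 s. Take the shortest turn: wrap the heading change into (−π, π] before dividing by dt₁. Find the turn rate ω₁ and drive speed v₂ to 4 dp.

heading to target = atan2(-1.5−3, 2−3.5) = -1.8925
Δθ = wrap(-1.8925 − -1.5708) = -0.3218; ω₁ = Δθ/dt₁ = -0.3218
distance = √((2−3.5)² + (-1.5−3)²) = 4.7434; v₂ = distance/dt₂ = 1.8974

ω₁ = -0.3218, v₂ = 1.8974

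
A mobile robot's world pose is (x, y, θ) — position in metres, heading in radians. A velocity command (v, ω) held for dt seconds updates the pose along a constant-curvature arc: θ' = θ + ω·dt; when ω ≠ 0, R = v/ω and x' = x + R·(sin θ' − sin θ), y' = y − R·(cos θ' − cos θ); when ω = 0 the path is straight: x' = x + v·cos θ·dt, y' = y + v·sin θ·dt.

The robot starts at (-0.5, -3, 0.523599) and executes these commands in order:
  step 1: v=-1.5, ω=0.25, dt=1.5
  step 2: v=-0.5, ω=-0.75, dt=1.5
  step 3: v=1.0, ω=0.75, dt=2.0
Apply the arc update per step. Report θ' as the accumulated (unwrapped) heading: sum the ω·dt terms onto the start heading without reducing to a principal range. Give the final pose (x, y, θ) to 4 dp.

(-1.2918, -3.7856, 1.2736)

step 1: θ'=0.8986 (R=-6.0000) → pose (-2.1947, -4.4599, 0.8986)
step 2: θ'=-0.2264 (R=0.6667) → pose (-2.8660, -4.6944, -0.2264)
step 3: θ'=1.2736 (R=1.3333) → pose (-1.2918, -3.7856, 1.2736)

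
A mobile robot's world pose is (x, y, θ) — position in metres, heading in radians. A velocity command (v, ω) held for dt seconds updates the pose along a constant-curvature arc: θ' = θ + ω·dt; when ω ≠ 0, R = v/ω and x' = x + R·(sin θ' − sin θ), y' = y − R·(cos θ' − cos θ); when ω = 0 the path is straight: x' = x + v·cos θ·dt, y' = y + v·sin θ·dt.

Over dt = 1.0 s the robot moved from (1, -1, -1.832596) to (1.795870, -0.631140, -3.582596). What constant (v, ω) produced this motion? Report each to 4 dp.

v = -1.0000, ω = -1.7500

Δθ = -3.582596 − -1.832596 = -1.750000
ω = Δθ/dt = -1.750000/1.0 = -1.7500
R = Δx/(sin θ' − sin θ) = 0.5714
v = R·ω = 0.5714·-1.7500 = -1.0000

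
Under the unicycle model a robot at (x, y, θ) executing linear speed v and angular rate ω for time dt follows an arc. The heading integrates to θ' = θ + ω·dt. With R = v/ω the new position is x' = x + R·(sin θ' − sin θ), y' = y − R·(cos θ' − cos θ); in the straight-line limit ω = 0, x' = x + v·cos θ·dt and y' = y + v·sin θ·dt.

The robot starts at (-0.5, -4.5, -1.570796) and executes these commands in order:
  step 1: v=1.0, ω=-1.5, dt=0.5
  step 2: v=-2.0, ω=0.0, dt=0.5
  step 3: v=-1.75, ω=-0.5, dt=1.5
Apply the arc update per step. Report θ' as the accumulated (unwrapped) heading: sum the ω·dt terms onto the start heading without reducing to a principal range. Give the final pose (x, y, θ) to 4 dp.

step 1: θ'=-2.3208 (R=-0.6667) → pose (-0.6789, -4.9544, -2.3208)
step 2: θ'=-2.3208 (straight) → pose (0.0028, -4.2227, -2.3208)
step 3: θ'=-3.0708 (R=3.5000) → pose (2.3161, -3.1172, -3.0708)

(2.3161, -3.1172, -3.0708)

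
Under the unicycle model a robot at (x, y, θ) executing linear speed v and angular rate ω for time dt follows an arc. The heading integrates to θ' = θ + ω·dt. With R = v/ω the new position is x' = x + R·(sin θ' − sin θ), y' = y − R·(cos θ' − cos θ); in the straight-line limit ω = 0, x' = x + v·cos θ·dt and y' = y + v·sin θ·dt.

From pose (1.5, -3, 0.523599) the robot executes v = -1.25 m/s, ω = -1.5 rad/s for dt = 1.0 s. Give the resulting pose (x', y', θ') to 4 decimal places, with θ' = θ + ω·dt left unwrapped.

(0.3929, -2.7450, -0.9764)

θ' = 0.5236 + -1.5·1.0 = -0.9764
R = v/ω = -1.25/-1.5 = 0.8333
x' = 1.5 + 0.8333·(sin -0.9764 − sin 0.5236) = 0.3929
y' = -3 − 0.8333·(cos -0.9764 − cos 0.5236) = -2.7450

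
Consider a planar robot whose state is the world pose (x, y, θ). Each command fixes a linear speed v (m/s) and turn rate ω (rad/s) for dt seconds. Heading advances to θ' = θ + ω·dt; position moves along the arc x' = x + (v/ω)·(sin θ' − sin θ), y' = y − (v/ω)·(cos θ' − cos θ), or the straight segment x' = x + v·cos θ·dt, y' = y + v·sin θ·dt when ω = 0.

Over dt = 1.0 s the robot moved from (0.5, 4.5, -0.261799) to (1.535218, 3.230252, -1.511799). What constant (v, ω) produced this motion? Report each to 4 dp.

v = 1.7500, ω = -1.2500

Δθ = -1.511799 − -0.261799 = -1.250000
ω = Δθ/dt = -1.250000/1.0 = -1.2500
R = −Δy/(cos θ' − cos θ) = -1.4000
v = R·ω = -1.4000·-1.2500 = 1.7500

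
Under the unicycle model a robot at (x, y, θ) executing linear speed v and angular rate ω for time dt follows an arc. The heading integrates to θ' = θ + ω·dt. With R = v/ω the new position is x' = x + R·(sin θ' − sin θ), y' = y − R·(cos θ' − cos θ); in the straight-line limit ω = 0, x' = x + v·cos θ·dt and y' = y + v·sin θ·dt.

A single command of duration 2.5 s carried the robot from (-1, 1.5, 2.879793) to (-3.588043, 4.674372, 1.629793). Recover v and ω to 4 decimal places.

v = 1.7500, ω = -0.5000

Δθ = 1.629793 − 2.879793 = -1.250000
ω = Δθ/dt = -1.250000/2.5 = -0.5000
R = −Δy/(cos θ' − cos θ) = -3.5000
v = R·ω = -3.5000·-0.5000 = 1.7500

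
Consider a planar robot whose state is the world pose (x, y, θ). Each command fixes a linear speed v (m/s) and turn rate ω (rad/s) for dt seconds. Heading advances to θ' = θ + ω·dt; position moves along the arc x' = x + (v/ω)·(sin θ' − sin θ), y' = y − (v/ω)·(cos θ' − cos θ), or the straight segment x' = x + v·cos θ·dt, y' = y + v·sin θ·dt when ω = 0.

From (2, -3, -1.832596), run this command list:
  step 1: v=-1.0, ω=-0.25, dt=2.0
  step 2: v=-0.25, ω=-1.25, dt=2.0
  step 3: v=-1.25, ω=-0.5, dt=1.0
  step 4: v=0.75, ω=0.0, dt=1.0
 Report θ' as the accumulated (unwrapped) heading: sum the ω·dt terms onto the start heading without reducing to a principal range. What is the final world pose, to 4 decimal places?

step 1: θ'=-2.3326 (R=4.0000) → pose (2.9693, -1.2744, -2.3326)
step 2: θ'=-4.8326 (R=0.2000) → pose (3.3126, -1.4364, -4.8326)
step 3: θ'=-5.3326 (R=2.5000) → pose (2.8650, -2.5896, -5.3326)
step 4: θ'=-5.3326 (straight) → pose (3.3009, -1.9793, -5.3326)

(3.3009, -1.9793, -5.3326)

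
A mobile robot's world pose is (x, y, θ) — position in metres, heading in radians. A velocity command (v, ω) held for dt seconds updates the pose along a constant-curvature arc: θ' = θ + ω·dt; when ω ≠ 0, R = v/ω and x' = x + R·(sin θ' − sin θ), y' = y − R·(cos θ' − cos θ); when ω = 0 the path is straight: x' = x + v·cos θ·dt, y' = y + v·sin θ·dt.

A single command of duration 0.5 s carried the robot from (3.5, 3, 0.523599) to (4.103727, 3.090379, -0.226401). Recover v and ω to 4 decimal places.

Δθ = -0.226401 − 0.523599 = -0.750000
ω = Δθ/dt = -0.750000/0.5 = -1.5000
R = Δx/(sin θ' − sin θ) = -0.8333
v = R·ω = -0.8333·-1.5000 = 1.2500

v = 1.2500, ω = -1.5000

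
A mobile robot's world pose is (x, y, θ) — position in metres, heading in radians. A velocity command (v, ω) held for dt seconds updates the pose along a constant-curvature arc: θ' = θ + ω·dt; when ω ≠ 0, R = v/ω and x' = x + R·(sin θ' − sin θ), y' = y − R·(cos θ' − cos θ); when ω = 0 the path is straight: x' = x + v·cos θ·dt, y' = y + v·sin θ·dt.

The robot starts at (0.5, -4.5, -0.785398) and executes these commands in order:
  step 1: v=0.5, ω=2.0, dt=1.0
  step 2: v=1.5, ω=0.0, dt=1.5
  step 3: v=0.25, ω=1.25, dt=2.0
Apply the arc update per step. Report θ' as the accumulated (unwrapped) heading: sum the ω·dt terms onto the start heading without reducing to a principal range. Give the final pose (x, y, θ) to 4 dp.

(1.3998, -2.0638, 3.7146)

step 1: θ'=1.2146 (R=0.2500) → pose (0.9111, -4.4104, 1.2146)
step 2: θ'=1.2146 (straight) → pose (1.6957, -2.3016, 1.2146)
step 3: θ'=3.7146 (R=0.2000) → pose (1.3998, -2.0638, 3.7146)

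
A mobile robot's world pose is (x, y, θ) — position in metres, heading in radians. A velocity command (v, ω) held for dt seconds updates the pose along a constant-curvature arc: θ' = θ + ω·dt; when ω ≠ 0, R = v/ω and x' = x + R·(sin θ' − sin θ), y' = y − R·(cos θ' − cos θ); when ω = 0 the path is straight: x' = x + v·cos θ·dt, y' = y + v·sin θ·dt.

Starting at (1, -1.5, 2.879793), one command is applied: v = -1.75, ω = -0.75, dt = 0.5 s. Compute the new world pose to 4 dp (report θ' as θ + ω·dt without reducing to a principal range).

(1.7835, -1.8778, 2.5048)

θ' = 2.8798 + -0.75·0.5 = 2.5048
R = v/ω = -1.75/-0.75 = 2.3333
x' = 1 + 2.3333·(sin 2.5048 − sin 2.8798) = 1.7835
y' = -1.5 − 2.3333·(cos 2.5048 − cos 2.8798) = -1.8778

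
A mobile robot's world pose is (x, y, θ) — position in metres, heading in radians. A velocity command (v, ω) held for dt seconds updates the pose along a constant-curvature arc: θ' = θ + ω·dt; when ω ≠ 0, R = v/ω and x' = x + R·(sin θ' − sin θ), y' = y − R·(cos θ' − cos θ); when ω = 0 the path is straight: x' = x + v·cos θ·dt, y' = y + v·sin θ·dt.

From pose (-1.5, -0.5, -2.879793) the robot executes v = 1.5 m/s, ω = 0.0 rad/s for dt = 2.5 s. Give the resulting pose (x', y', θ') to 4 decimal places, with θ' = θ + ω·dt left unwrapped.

θ' = -2.8798 + 0.0·2.5 = -2.8798
ω = 0 → straight: x' = -1.5 + 1.5·cos(-2.8798)·2.5 = -5.1222
y' = -0.5 + 1.5·sin(-2.8798)·2.5 = -1.4706

(-5.1222, -1.4706, -2.8798)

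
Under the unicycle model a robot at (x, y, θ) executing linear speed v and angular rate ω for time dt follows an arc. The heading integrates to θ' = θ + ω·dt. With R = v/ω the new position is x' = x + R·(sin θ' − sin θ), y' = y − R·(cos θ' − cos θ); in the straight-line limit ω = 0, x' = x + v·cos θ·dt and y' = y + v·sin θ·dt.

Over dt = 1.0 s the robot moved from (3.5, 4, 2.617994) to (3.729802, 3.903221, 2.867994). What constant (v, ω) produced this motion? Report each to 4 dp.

v = -0.2500, ω = 0.2500

Δθ = 2.867994 − 2.617994 = 0.250000
ω = Δθ/dt = 0.250000/1.0 = 0.2500
R = Δx/(sin θ' − sin θ) = -1.0000
v = R·ω = -1.0000·0.2500 = -0.2500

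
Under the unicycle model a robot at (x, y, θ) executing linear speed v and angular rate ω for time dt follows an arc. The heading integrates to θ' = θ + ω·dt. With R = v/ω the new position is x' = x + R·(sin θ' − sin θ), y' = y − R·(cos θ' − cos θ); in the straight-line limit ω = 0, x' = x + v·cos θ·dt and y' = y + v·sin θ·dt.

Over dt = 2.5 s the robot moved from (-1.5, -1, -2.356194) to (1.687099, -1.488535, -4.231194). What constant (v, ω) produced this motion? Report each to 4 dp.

v = -1.5000, ω = -0.7500

Δθ = -4.231194 − -2.356194 = -1.875000
ω = Δθ/dt = -1.875000/2.5 = -0.7500
R = Δx/(sin θ' − sin θ) = 2.0000
v = R·ω = 2.0000·-0.7500 = -1.5000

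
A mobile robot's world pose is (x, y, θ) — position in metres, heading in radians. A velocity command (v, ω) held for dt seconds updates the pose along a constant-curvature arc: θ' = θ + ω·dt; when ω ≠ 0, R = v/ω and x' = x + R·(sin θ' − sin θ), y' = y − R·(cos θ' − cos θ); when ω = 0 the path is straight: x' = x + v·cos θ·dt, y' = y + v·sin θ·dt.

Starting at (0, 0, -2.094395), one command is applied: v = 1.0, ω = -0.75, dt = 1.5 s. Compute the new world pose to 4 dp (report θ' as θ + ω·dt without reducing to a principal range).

(-1.2583, -0.6626, -3.2194)

θ' = -2.0944 + -0.75·1.5 = -3.2194
R = v/ω = 1.0/-0.75 = -1.3333
x' = 0 + -1.3333·(sin -3.2194 − sin -2.0944) = -1.2583
y' = 0 − -1.3333·(cos -3.2194 − cos -2.0944) = -0.6626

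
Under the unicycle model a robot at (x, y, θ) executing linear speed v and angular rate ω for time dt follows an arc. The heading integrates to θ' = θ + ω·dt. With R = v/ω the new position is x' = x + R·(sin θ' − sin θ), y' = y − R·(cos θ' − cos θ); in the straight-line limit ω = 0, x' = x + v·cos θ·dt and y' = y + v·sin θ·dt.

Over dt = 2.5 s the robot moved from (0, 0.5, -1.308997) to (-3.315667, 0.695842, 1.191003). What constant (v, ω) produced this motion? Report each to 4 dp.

v = -1.7500, ω = 1.0000

Δθ = 1.191003 − -1.308997 = 2.500000
ω = Δθ/dt = 2.500000/2.5 = 1.0000
R = Δx/(sin θ' − sin θ) = -1.7500
v = R·ω = -1.7500·1.0000 = -1.7500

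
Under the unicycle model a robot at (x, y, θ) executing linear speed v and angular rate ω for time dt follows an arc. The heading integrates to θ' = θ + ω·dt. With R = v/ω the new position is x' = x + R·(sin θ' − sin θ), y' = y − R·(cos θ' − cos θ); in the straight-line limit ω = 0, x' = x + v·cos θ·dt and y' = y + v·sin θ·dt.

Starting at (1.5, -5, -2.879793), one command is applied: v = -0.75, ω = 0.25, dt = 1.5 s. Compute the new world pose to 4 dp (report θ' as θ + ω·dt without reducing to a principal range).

θ' = -2.8798 + 0.25·1.5 = -2.5048
R = v/ω = -0.75/0.25 = -3.0000
x' = 1.5 + -3.0000·(sin -2.5048 − sin -2.8798) = 2.5074
y' = -5 − -3.0000·(cos -2.5048 − cos -2.8798) = -4.5142

(2.5074, -4.5142, -2.5048)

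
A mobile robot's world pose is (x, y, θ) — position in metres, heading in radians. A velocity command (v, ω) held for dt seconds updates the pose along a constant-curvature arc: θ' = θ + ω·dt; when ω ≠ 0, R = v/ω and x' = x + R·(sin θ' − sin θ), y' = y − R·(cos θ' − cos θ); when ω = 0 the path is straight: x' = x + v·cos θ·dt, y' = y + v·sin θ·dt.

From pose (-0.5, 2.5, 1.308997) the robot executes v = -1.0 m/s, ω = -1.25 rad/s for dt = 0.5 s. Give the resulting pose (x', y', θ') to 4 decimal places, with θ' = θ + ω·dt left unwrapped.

(-0.7672, 2.0870, 0.6840)

θ' = 1.3090 + -1.25·0.5 = 0.6840
R = v/ω = -1.0/-1.25 = 0.8000
x' = -0.5 + 0.8000·(sin 0.6840 − sin 1.3090) = -0.7672
y' = 2.5 − 0.8000·(cos 0.6840 − cos 1.3090) = 2.0870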